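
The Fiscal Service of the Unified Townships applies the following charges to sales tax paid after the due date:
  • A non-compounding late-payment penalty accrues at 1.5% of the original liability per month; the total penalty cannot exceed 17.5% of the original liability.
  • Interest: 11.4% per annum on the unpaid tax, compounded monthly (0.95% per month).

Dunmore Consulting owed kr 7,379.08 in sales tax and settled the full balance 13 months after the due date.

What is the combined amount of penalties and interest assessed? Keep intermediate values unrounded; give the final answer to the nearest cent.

Penalty (uncapped): 13 × 1.5% × kr 7,379.08 = kr 1,438.92…; cap = 17.5% × kr 7,379.08 = kr 1,291.34… → penalty = kr 1,291.34…
Interest: kr 7,379.08 × ((1 + 0.0095)^13 − 1) = kr 7,379.08 × 0.1307906… = kr 965.1146…
Penalties + interest = kr 1,291.3390 + kr 965.1146… = kr 2,256.45

kr 2,256.45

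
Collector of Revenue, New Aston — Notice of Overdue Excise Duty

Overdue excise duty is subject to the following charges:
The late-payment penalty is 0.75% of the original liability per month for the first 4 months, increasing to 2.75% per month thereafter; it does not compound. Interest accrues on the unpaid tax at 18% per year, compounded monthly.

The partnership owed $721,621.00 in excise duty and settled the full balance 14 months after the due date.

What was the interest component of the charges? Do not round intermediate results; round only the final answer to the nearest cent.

$167,239.80

Interest (18%/yr ÷ 12 = 1.5%/month): $721,621.00 × ((1 + 0.015)^14 − 1) = $167,239.8021…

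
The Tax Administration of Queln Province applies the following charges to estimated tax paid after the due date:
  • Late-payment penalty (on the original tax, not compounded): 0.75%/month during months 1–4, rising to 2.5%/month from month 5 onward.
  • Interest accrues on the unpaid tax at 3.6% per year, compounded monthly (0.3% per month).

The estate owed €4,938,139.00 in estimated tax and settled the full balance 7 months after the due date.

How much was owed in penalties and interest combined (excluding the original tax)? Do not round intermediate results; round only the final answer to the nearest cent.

€623,143.50

Penalty, months 1–4: 4 × 0.75% × €4,938,139.00 = €148,144.17
Penalty, months 5–7: 3 × 2.5% × €4,938,139.00 = €370,360.43…
Interest: €4,938,139.00 × ((1 + 0.003)^7 − 1) = €4,938,139.00 × 0.0211899… = €104,638.9078…
Penalties + interest = €518,504.5950 + €104,638.9078… = €623,143.50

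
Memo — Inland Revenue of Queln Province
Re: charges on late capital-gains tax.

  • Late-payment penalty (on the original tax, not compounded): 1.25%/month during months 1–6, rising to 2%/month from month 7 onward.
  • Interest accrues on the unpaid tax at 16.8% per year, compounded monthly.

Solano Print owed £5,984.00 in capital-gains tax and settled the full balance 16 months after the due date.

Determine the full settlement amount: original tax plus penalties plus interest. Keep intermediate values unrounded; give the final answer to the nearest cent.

£9,120.39

Penalty, months 1–6: 6 × 1.25% × £5,984.00 = £448.80
Penalty, months 7–16: 10 × 2% × £5,984.00 = £1,196.80
Interest (16.8%/yr ÷ 12 = 1.4%/month): £5,984.00 × ((1 + 0.014)^16 − 1) = £1,490.7877…
Total = £5,984.00 + £1,645.6000 + £1,490.7877… = £9,120.39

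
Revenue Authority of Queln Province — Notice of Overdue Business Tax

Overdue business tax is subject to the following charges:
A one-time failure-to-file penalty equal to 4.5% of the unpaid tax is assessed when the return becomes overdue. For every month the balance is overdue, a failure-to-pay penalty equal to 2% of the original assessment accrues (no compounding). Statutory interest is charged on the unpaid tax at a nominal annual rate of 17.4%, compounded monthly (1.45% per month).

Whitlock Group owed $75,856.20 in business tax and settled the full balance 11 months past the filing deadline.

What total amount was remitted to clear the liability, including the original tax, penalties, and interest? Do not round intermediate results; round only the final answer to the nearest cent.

Failure-to-file penalty: 4.5% × $75,856.20 = $3,413.53…
Failure-to-pay penalty = 2% × $75,856.20 × 11 mo = $16,688.36…
Interest: $75,856.20 × ((1 + 0.0145)^11 − 1) = $75,856.20 × 0.1715817… = $13,015.5328…
Total = $75,856.20 + $20,101.8930 + $13,015.5328… = $108,973.63

$108,973.63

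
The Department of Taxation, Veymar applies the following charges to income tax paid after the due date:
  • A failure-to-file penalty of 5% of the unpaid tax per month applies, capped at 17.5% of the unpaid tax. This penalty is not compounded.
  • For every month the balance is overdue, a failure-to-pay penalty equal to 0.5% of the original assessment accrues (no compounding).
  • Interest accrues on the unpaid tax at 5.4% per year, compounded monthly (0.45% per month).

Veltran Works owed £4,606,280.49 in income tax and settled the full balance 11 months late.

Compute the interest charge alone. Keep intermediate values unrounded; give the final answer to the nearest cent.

Interest: £4,606,280.49 × ((1 + 0.0045)^11 − 1) = £4,606,280.49 × 0.0506289… = £233,211.0147…

£233,211.01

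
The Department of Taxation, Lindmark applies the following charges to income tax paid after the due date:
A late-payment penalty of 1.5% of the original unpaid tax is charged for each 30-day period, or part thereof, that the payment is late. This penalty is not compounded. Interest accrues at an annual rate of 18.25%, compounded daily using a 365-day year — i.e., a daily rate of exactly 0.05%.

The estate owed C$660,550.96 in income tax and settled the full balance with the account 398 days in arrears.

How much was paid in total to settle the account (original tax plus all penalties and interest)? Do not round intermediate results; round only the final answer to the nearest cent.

C$944,667.99

Penalty periods: ⌈398/30⌉ = 14; penalty = 14 × 1.5% × C$660,550.96 = C$138,715.70…
Interest: C$660,550.96 × ((1 + 0.0005)^398 − 1) = C$660,550.96 × 0.22012128… = C$145,401.3252…
Total = C$660,550.96 + C$138,715.7016 + C$145,401.3252… = C$944,667.99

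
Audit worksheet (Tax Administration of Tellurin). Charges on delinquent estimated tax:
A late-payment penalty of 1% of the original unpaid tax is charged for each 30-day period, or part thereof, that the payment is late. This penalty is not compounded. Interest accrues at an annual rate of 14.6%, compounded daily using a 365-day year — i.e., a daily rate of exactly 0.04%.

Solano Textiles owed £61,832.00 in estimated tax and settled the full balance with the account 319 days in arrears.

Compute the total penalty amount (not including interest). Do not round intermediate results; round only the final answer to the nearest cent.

£6,801.52

Penalty periods: ⌈319/30⌉ = 11; penalty = 11 × 1% × £61,832.00 = £6,801.52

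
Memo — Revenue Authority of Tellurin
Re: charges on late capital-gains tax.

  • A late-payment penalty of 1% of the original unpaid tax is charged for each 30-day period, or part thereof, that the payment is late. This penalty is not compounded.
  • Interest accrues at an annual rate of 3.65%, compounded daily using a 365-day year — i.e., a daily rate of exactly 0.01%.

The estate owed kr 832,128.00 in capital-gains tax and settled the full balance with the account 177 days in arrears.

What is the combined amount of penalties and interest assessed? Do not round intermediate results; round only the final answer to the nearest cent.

kr 64,786.72

Penalty periods: ⌈177/30⌉ = 6; penalty = 6 × 1% × kr 832,128.00 = kr 49,927.68
Interest: kr 832,128.00 × ((1 + 0.0001)^177 − 1) = kr 832,128.00 × 0.01785667… = kr 14,859.0372…
Penalties + interest = kr 49,927.6800 + kr 14,859.0372… = kr 64,786.72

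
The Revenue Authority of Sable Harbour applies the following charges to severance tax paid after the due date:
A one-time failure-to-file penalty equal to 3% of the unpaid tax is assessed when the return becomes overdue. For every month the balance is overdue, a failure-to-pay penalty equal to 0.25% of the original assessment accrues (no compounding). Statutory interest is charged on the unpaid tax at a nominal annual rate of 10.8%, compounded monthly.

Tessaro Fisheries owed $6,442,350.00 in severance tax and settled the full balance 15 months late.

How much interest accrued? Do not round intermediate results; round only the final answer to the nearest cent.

Interest (10.8%/yr ÷ 12 = 0.9%/month): $6,442,350.00 × ((1 + 0.009)^15 − 1) = $926,705.1879…

$926,705.19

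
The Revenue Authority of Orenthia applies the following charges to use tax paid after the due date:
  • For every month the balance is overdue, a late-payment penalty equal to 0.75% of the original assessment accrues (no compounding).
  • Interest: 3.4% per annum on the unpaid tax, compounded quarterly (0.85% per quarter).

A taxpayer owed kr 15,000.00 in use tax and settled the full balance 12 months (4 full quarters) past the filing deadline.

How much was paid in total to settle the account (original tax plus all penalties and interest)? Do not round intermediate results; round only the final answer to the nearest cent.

Late-payment penalty = 0.75% × kr 15,000.00 × 12 mo = kr 1,350.00
Interest: kr 15,000.00 × ((1 + 0.0085)^4 − 1) = kr 15,000.00 × 0.0344360… = kr 516.5394…
Total = kr 15,000.00 + kr 1,350.0000 + kr 516.5394… = kr 16,866.54

kr 16,866.54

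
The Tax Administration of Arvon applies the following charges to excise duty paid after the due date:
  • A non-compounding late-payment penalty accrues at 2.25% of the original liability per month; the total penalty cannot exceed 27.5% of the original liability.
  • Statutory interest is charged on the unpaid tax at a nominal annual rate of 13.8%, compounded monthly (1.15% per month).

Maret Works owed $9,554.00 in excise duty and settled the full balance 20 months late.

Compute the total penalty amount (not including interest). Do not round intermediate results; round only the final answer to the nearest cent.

Penalty (uncapped): 20 × 2.25% × $9,554.00 = $4,299.30; cap = 27.5% × $9,554.00 = $2,627.35 → penalty = $2,627.35

$2,627.35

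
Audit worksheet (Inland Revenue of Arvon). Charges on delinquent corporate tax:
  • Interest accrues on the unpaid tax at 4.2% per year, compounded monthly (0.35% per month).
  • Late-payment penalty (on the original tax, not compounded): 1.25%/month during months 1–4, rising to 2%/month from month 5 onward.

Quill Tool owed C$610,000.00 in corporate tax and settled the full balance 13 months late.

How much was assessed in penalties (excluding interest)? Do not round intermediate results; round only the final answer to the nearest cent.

Penalty, months 1–4: 4 × 1.25% × C$610,000.00 = C$30,500.00
Penalty, months 5–13: 9 × 2% × C$610,000.00 = C$109,800.00
Total penalty = C$30,500.00 + C$109,800.00 = C$140,300.00

C$140,300.00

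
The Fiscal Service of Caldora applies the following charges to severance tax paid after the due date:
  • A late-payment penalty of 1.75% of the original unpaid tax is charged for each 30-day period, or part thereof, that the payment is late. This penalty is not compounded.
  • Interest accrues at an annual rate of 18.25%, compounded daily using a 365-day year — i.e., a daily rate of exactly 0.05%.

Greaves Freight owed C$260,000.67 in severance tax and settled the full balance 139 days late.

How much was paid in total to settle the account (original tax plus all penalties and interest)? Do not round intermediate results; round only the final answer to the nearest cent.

Penalty periods: ⌈139/30⌉ = 5; penalty = 5 × 1.75% × C$260,000.67 = C$22,750.06…
Interest: C$260,000.67 × ((1 + 0.0005)^139 − 1) = C$260,000.67 × 0.07195344… = C$18,707.9431…
Total = C$260,000.67 + C$22,750.0586… + C$18,707.9431… = C$301,458.67

C$301,458.67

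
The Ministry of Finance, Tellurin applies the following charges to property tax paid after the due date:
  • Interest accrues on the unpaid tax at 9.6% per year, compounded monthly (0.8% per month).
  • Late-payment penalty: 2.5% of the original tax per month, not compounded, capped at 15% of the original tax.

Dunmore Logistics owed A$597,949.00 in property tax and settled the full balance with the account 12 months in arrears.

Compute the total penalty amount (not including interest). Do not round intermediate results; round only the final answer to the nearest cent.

Penalty (uncapped): 12 × 2.5% × A$597,949.00 = A$179,384.70; cap = 15% × A$597,949.00 = A$89,692.35 → penalty = A$89,692.35

A$89,692.35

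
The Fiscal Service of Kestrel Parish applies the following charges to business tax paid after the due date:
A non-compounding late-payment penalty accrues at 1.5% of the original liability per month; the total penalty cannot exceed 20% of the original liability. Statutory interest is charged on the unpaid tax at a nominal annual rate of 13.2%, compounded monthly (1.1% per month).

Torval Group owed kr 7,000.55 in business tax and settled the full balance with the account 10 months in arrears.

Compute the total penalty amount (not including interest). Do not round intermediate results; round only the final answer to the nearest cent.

Penalty: 10 × 1.5% × kr 7,000.55 = kr 1,050.08… (below the 20% cap of kr 1,400.11)

kr 1,050.08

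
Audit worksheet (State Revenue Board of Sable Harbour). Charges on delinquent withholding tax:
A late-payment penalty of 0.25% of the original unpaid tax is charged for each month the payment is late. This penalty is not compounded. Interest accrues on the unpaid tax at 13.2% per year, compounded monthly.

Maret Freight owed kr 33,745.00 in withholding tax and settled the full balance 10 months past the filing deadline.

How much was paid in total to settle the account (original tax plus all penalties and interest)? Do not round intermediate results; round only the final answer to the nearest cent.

Late-payment penalty: 10 × 0.25% × kr 33,745.00 = kr 843.63…
Interest (13.2%/yr ÷ 12 = 1.1%/month): kr 33,745.00 × ((1 + 0.011)^10 − 1) = kr 3,901.1864…
Total = kr 33,745.00 + kr 843.6250 + kr 3,901.1864… = kr 38,489.81

kr 38,489.81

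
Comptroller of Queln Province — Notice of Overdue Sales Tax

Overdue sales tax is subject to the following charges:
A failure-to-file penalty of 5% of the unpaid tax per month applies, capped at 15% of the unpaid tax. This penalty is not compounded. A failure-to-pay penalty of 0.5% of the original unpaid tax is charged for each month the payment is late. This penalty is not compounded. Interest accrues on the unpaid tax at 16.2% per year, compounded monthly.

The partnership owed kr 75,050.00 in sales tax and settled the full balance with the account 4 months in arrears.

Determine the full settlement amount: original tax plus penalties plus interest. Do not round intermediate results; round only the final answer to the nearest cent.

Failure-to-file: 4 × 5% × kr 75,050.00 = kr 15,010.00, capped at 15% × kr 75,050.00 = kr 11,257.50
Failure-to-pay penalty: 4 × 0.5% × kr 75,050.00 = kr 1,501.00
Interest (16.2%/yr ÷ 12 = 1.35%/month): kr 75,050.00 × ((1 + 0.0135)^4 − 1) = kr 4,135.5083…
Total = kr 75,050.00 + kr 12,758.5000 + kr 4,135.5083… = kr 91,944.01

kr 91,944.01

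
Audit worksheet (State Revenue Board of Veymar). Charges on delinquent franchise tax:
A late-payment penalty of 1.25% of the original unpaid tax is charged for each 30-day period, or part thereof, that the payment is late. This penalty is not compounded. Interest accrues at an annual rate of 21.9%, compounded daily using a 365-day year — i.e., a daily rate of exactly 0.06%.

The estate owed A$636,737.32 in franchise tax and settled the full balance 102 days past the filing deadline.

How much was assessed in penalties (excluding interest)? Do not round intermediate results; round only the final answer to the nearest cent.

Penalty periods: ⌈102/30⌉ = 4; penalty = 4 × 1.25% × A$636,737.32 = A$31,836.87…

A$31,836.87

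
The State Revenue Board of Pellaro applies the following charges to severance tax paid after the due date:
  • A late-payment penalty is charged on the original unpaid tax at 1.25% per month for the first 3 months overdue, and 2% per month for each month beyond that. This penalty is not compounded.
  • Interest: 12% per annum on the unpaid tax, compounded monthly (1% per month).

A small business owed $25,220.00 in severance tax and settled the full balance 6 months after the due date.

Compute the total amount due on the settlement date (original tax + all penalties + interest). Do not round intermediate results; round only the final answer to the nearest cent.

Penalty, months 1–3: 3 × 1.25% × $25,220.00 = $945.75
Penalty, months 4–6: 3 × 2% × $25,220.00 = $1,513.20
Interest: $25,220.00 × ((1 + 0.01)^6 − 1) = $25,220.00 × 0.0615202… = $1,551.5382…
Total = $25,220.00 + $2,458.9500 + $1,551.5382… = $29,230.49

$29,230.49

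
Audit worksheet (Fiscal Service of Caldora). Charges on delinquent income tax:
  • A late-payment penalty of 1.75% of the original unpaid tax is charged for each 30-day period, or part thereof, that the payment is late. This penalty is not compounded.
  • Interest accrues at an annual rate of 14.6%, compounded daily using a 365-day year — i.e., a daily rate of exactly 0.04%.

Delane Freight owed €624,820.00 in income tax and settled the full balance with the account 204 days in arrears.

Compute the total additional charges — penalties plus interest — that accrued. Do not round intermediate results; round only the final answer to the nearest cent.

Penalty periods: ⌈204/30⌉ = 7; penalty = 7 × 1.75% × €624,820.00 = €76,540.45
Interest: €624,820.00 × ((1 + 0.0004)^204 − 1) = €624,820.00 × 0.08500401… = €53,112.2066…
Penalties + interest = €76,540.4500 + €53,112.2066… = €129,652.66

€129,652.66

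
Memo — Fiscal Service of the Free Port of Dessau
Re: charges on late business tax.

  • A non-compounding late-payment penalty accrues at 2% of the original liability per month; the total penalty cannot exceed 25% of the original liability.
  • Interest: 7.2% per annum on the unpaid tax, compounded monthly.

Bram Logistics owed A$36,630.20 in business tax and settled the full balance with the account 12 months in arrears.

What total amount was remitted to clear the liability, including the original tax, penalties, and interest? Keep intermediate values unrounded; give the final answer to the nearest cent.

A$48,147.62

Penalty: 12 × 2% × A$36,630.20 = A$8,791.25… (below the 25% cap of A$9,157.55)
Interest (7.2%/yr ÷ 12 = 0.6%/month): A$36,630.20 × ((1 + 0.006)^12 − 1) = A$2,726.1721…
Total = A$36,630.20 + A$8,791.2480 + A$2,726.1721… = A$48,147.62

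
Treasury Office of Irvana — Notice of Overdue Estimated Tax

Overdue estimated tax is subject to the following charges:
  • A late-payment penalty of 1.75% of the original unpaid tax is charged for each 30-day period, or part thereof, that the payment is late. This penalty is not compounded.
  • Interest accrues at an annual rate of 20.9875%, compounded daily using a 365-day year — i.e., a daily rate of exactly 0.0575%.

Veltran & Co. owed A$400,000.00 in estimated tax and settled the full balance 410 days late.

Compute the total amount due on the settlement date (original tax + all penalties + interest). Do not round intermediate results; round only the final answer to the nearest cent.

A$604,308.82

Penalty periods: ⌈410/30⌉ = 14; penalty = 14 × 1.75% × A$400,000.00 = A$98,000.00
Interest: A$400,000.00 × ((1 + 0.000575)^410 − 1) = A$400,000.00 × 0.26577204… = A$106,308.8178…
Total = A$400,000.00 + A$98,000.0000 + A$106,308.8178… = A$604,308.82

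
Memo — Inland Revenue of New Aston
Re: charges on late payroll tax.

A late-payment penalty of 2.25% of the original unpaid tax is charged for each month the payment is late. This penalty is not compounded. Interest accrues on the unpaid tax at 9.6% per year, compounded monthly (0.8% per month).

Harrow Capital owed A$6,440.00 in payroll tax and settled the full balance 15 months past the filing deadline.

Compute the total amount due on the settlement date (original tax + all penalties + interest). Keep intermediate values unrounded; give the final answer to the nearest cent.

Late-payment penalty = 2.25% × A$6,440.00 × 15 mo = A$2,173.50
Interest: A$6,440.00 × ((1 + 0.008)^15 − 1) = A$6,440.00 × 0.1269587… = A$817.6137…
Total = A$6,440.00 + A$2,173.5000 + A$817.6137… = A$9,431.11

A$9,431.11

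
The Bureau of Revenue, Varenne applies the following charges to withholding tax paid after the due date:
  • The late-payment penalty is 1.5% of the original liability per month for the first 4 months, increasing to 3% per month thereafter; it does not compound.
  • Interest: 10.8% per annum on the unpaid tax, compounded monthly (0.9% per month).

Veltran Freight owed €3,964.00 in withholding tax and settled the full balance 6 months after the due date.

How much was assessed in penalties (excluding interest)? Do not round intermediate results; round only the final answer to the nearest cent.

Penalty, months 1–4: 4 × 1.5% × €3,964.00 = €237.84
Penalty, months 5–6: 2 × 3% × €3,964.00 = €237.84
Total penalty = €237.84 + €237.84 = €475.68

€475.68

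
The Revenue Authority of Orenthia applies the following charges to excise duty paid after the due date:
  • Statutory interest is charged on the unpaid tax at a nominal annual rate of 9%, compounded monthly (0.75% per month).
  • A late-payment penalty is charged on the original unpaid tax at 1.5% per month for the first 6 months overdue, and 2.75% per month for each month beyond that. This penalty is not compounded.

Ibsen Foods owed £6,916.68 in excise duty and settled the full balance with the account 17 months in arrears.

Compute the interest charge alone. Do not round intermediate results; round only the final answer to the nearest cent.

Interest: £6,916.68 × ((1 + 0.0075)^17 − 1) = £6,916.68 × 0.1354446… = £936.8266…

£936.83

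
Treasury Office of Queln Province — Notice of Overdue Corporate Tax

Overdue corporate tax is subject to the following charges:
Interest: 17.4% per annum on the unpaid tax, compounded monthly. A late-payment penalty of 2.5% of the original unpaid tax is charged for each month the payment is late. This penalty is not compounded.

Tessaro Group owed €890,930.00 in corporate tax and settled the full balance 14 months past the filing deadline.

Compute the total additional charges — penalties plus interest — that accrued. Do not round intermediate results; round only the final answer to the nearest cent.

€510,759.49

Late-payment penalty = 2.5% × €890,930.00 × 14 mo = €311,825.50
Interest (17.4%/yr ÷ 12 = 1.45%/month): €890,930.00 × ((1 + 0.0145)^14 − 1) = €198,933.9871…
Penalties + interest = €311,825.5000 + €198,933.9871… = €510,759.49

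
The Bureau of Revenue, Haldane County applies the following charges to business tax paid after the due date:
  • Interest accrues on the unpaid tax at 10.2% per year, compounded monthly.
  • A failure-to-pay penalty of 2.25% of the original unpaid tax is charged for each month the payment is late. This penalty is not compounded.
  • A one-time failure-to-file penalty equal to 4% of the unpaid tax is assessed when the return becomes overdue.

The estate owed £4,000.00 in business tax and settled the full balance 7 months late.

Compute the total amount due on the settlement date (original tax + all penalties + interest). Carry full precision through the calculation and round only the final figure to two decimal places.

£5,034.16

Failure-to-file penalty: 4% × £4,000.00 = £160.00
Failure-to-pay penalty: 7 × 2.25% × £4,000.00 = £630.00
Interest (10.2%/yr ÷ 12 = 0.85%/month): £4,000.00 × ((1 + 0.0085)^7 − 1) = £244.1557…
Total = £4,000.00 + £790.0000 + £244.1557… = £5,034.16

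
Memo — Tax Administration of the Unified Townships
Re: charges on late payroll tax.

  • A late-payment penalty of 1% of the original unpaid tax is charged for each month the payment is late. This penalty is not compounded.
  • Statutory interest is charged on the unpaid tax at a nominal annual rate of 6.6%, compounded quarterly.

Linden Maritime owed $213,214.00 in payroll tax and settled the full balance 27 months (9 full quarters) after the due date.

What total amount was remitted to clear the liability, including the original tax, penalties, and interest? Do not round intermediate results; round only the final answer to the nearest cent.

$304,616.25

Late-payment penalty = 1% × $213,214.00 × 27 mo = $57,567.78
Interest (6.6%/yr ÷ 4 = 1.65%/quarter): $213,214.00 × ((1 + 0.0165)^9 − 1) = $33,834.4677…
Total = $213,214.00 + $57,567.7800 + $33,834.4677… = $304,616.25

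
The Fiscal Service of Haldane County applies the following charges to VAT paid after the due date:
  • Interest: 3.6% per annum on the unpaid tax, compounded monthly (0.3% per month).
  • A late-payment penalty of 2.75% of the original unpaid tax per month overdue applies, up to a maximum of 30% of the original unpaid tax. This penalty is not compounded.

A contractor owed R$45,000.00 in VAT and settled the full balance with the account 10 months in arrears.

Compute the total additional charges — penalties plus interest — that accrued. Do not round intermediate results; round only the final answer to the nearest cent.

R$13,743.37

Penalty: 10 × 2.75% × R$45,000.00 = R$12,375.00 (below the 30% cap of R$13,500.00)
Interest: R$45,000.00 × ((1 + 0.003)^10 − 1) = R$45,000.00 × 0.0304083… = R$1,368.3716…
Penalties + interest = R$12,375.0000 + R$1,368.3716… = R$13,743.37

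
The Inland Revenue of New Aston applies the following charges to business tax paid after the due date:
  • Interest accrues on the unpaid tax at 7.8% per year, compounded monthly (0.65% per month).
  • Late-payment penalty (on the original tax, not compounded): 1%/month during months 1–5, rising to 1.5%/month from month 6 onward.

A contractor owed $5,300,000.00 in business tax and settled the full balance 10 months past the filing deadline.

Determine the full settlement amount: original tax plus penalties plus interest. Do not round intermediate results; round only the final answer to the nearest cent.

Penalty, months 1–5: 5 × 1% × $5,300,000.00 = $265,000.00
Penalty, months 6–10: 5 × 1.5% × $5,300,000.00 = $397,500.00
Interest: $5,300,000.00 × ((1 + 0.0065)^10 − 1) = $5,300,000.00 × 0.0669346… = $354,753.2889…
Total = $5,300,000.00 + $662,500.0000 + $354,753.2889… = $6,317,253.29

$6,317,253.29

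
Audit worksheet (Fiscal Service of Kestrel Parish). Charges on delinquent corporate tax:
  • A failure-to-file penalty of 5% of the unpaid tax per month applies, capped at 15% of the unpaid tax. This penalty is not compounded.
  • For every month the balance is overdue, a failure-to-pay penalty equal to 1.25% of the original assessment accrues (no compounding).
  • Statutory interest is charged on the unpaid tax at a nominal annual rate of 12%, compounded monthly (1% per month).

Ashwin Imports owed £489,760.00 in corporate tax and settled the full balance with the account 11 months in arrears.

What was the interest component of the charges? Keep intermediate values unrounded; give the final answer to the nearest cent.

Interest: £489,760.00 × ((1 + 0.01)^11 − 1) = £489,760.00 × 0.1156683… = £56,649.7295…

£56,649.73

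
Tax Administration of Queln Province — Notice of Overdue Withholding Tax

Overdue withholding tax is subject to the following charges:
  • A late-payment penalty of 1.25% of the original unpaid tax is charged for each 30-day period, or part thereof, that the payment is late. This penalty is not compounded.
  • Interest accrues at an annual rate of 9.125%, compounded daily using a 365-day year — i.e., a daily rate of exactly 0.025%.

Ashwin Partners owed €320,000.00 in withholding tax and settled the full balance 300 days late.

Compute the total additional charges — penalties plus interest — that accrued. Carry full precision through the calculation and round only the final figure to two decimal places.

€64,919.70

Penalty periods: ⌈300/30⌉ = 10; penalty = 10 × 1.25% × €320,000.00 = €40,000.00
Interest: €320,000.00 × ((1 + 0.00025)^300 − 1) = €320,000.00 × 0.07787405… = €24,919.6952…
Penalties + interest = €40,000.0000 + €24,919.6952… = €64,919.70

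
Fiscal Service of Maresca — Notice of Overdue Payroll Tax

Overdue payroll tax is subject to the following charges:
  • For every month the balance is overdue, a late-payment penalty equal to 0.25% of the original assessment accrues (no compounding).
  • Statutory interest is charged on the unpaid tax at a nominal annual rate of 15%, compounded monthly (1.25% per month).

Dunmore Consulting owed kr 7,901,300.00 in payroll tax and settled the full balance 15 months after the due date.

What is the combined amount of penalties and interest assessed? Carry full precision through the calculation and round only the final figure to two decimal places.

Late-payment penalty: 15 × 0.25% × kr 7,901,300.00 = kr 296,298.75
Interest: kr 7,901,300.00 × ((1 + 0.0125)^15 − 1) = kr 7,901,300.00 × 0.2048292… = kr 1,618,416.8230…
Penalties + interest = kr 296,298.7500 + kr 1,618,416.8230… = kr 1,914,715.57

kr 1,914,715.57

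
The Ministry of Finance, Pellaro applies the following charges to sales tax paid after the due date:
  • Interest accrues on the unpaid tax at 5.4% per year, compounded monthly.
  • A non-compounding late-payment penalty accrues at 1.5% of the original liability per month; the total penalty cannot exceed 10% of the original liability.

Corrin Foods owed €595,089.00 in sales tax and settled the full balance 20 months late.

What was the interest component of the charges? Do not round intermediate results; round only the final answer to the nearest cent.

€55,910.63

Interest (5.4%/yr ÷ 12 = 0.45%/month): €595,089.00 × ((1 + 0.0045)^20 − 1) = €55,910.6338…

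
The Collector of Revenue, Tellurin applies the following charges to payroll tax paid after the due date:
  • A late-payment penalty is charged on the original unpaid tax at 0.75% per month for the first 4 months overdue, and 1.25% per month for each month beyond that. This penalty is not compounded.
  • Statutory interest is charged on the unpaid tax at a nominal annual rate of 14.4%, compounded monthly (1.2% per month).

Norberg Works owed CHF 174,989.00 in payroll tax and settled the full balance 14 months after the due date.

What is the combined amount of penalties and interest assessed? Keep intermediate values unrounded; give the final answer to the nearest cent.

CHF 58,928.29

Penalty, months 1–4: 4 × 0.75% × CHF 174,989.00 = CHF 5,249.67
Penalty, months 5–14: 10 × 1.25% × CHF 174,989.00 = CHF 21,873.63…
Interest: CHF 174,989.00 × ((1 + 0.012)^14 − 1) = CHF 174,989.00 × 0.1817543… = CHF 31,804.9955…
Penalties + interest = CHF 27,123.2950 + CHF 31,804.9955… = CHF 58,928.29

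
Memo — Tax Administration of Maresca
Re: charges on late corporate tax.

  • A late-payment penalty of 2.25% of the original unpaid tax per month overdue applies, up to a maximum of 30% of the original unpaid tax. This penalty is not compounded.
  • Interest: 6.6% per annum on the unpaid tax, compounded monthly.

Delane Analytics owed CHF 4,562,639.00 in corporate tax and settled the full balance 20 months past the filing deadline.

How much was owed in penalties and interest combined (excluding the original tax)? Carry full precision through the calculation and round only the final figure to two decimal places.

Penalty (uncapped): 20 × 2.25% × CHF 4,562,639.00 = CHF 2,053,187.55; cap = 30% × CHF 4,562,639.00 = CHF 1,368,791.70 → penalty = CHF 1,368,791.70
Interest (6.6%/yr ÷ 12 = 0.55%/month): CHF 4,562,639.00 × ((1 + 0.0055)^20 − 1) = CHF 529,000.0313…
Penalties + interest = CHF 1,368,791.7000 + CHF 529,000.0313… = CHF 1,897,791.73

CHF 1,897,791.73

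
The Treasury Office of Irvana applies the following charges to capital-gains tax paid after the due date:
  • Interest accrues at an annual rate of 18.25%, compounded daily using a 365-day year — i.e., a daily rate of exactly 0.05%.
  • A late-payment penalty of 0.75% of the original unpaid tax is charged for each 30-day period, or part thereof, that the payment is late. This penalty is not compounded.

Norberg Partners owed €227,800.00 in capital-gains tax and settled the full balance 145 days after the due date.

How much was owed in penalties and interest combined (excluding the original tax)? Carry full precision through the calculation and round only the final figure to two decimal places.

Penalty periods: ⌈145/30⌉ = 5; penalty = 5 × 0.75% × €227,800.00 = €8,542.50
Interest: €227,800.00 × ((1 + 0.0005)^145 − 1) = €227,800.00 × 0.07517332… = €17,124.4834…
Penalties + interest = €8,542.5000 + €17,124.4834… = €25,666.98

€25,666.98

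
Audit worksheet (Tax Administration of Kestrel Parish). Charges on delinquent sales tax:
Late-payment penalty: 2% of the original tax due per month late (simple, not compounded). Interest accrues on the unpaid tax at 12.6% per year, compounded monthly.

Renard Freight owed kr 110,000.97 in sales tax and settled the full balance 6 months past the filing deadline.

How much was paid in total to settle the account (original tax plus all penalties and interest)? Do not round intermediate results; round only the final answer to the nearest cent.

kr 130,315.63

Late-payment penalty = 2% × kr 110,000.97 × 6 mo = kr 13,200.12…
Interest (12.6%/yr ÷ 12 = 1.05%/month): kr 110,000.97 × ((1 + 0.0105)^6 − 1) = kr 7,114.5422…
Total = kr 110,000.97 + kr 13,200.1164 + kr 7,114.5422… = kr 130,315.63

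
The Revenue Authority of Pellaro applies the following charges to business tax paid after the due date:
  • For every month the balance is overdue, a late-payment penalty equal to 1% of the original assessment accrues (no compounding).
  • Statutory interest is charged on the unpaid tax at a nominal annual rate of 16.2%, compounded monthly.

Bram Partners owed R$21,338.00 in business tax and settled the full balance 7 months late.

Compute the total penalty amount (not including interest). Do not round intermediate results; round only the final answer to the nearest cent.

R$1,493.66

Late-payment penalty: 7 × 1% × R$21,338.00 = R$1,493.66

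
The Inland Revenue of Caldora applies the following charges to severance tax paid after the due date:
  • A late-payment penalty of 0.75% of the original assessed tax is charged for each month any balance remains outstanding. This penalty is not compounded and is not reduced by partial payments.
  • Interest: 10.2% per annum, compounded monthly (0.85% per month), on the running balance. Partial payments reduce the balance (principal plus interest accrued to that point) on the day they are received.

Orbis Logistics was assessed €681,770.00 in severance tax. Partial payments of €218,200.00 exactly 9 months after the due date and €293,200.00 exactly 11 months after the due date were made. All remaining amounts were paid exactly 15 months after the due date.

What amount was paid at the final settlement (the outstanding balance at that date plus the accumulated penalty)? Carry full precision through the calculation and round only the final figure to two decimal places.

€317,898.34

Balance at month 9: €681,770.0000 × (1 + 0.0085)^9 = €735,734.3112…
After €218,200.00 payment: €735,734.3112… − €218,200.00 = €517,534.3112…
Balance at month 11: €517,534.3112… × (1 + 0.0085)^2 = €526,369.7863…
After €293,200.00 payment: €526,369.7863… − €293,200.00 = €233,169.7863…
Balance at month 15: €233,169.7863… × (1 + 0.0085)^4 = €241,199.2121…
Penalty: 15 × 0.75% × €681,770.00 = €76,699.13…
Final settlement = outstanding balance + penalty = €241,199.2121… + €76,699.13… = €317,898.34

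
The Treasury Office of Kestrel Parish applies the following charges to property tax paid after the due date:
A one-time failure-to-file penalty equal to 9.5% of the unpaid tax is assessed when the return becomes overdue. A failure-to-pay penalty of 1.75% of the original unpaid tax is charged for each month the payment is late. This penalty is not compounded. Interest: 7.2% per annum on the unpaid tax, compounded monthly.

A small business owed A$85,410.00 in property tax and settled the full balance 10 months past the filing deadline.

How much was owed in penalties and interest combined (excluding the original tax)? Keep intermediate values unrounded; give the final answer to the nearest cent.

Failure-to-file penalty: 9.5% × A$85,410.00 = A$8,113.95
Failure-to-pay penalty = 1.75% × A$85,410.00 × 10 mo = A$14,946.75
Interest (7.2%/yr ÷ 12 = 0.6%/month): A$85,410.00 × ((1 + 0.006)^10 − 1) = A$5,265.2014…
Penalties + interest = A$23,060.7000 + A$5,265.2014… = A$28,325.90

A$28,325.90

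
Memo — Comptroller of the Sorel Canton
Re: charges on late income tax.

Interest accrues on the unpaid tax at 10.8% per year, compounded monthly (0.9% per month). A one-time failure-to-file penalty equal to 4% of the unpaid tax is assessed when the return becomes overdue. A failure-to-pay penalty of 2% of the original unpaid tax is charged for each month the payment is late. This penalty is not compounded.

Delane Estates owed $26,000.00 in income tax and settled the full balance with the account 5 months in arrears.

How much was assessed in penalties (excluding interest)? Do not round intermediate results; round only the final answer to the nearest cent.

Failure-to-file penalty: 4% × $26,000.00 = $1,040.00
Failure-to-pay penalty = 2% × $26,000.00 × 5 mo = $2,600.00
Total penalty = $1,040.00 + $2,600.00 = $3,640.00

$3,640.00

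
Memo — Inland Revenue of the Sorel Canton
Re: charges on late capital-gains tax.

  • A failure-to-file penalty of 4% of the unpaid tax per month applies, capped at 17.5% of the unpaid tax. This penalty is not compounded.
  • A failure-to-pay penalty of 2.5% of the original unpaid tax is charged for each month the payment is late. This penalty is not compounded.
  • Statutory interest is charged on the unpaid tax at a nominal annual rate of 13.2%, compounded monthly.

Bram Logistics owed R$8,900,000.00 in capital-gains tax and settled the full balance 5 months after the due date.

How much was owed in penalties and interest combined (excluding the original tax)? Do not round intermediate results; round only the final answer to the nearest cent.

R$3,170,388.11

Failure-to-file: 5 × 4% × R$8,900,000.00 = R$1,780,000.00, capped at 17.5% × R$8,900,000.00 = R$1,557,500.00
Failure-to-pay penalty = 2.5% × R$8,900,000.00 × 5 mo = R$1,112,500.00
Interest (13.2%/yr ÷ 12 = 1.1%/month): R$8,900,000.00 × ((1 + 0.011)^5 − 1) = R$500,388.1120…
Penalties + interest = R$2,670,000.0000 + R$500,388.1120… = R$3,170,388.11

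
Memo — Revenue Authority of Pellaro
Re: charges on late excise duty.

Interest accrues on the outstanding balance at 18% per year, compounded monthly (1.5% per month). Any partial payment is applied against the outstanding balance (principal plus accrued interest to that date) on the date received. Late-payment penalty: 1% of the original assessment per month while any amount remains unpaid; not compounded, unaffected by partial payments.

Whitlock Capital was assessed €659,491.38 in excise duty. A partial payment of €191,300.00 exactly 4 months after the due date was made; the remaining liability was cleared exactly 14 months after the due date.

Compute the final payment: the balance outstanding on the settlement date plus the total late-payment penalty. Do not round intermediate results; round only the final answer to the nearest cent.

Balance at month 4: €659,491.3800 × (1 + 0.015)^4 = €699,960.1127…
After €191,300.00 payment: €699,960.1127… − €191,300.00 = €508,660.1127…
Balance at month 14: €508,660.1127… × (1 + 0.015)^10 = €590,320.8268…
Penalty: 14 × 1% × €659,491.38 = €92,328.79…
Final settlement = outstanding balance + penalty = €590,320.8268… + €92,328.79… = €682,649.62

€682,649.62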